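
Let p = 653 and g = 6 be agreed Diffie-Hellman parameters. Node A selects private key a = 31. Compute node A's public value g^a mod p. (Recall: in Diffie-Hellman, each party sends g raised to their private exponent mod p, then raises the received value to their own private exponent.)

Public value = 6^31 mod 653.
6^1 ≡ 6 (mod 653)
6^2 = (6^1)^2 ≡ 6^2 = 36 ≡ 36 (mod 653)
6^4 = (6^2)^2 ≡ 36^2 = 1296 ≡ 643 (mod 653)
6^8 = (6^4)^2 ≡ 643^2 = 413449 ≡ 100 (mod 653)
6^16 = (6^8)^2 ≡ 100^2 = 10000 ≡ 205 (mod 653)
6^31 = 6^16 · 6^8 · 6^4 · 6^2 · 6^1 ≡ 205 · 100 · 643 · 36 · 6 ≡ 583 (mod 653).

583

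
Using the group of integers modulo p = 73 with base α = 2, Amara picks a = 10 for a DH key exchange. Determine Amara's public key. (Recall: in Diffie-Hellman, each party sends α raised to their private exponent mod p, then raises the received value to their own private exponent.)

2

Public value = 2^10 mod 73.
2^1 ≡ 2 (mod 73)
2^2 = (2^1)^2 ≡ 2^2 = 4 ≡ 4 (mod 73)
2^4 = (2^2)^2 ≡ 4^2 = 16 ≡ 16 (mod 73)
2^8 = (2^4)^2 ≡ 16^2 = 256 ≡ 37 (mod 73)
2^10 = 2^8 · 2^2 ≡ 37 · 4 ≡ 2 (mod 73).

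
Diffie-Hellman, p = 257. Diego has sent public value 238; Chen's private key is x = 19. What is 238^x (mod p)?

40

Shared key K = 238^19 mod 257.
238^1 ≡ 238 (mod 257)
238^2 = (238^1)^2 ≡ 238^2 = 56644 ≡ 104 (mod 257)
238^4 = (238^2)^2 ≡ 104^2 = 10816 ≡ 22 (mod 257)
238^8 = (238^4)^2 ≡ 22^2 = 484 ≡ 227 (mod 257)
238^16 = (238^8)^2 ≡ 227^2 = 51529 ≡ 129 (mod 257)
238^19 = 238^16 · 238^2 · 238^1 ≡ 129 · 104 · 238 ≡ 40 (mod 257).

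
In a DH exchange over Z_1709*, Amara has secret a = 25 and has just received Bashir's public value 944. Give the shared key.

Shared key K = 944^25 mod 1709.
944^1 ≡ 944 (mod 1709)
944^2 = (944^1)^2 ≡ 944^2 = 891136 ≡ 747 (mod 1709)
944^4 = (944^2)^2 ≡ 747^2 = 558009 ≡ 875 (mod 1709)
944^8 = (944^4)^2 ≡ 875^2 = 765625 ≡ 1702 (mod 1709)
944^16 = (944^8)^2 ≡ 1702^2 = 2896804 ≡ 49 (mod 1709)
944^25 = 944^16 · 944^8 · 944^1 ≡ 49 · 1702 · 944 ≡ 918 (mod 1709).

918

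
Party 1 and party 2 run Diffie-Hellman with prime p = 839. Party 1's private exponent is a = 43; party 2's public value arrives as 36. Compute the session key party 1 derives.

2

Shared key K = 36^43 mod 839.
36^1 ≡ 36 (mod 839)
36^2 = (36^1)^2 ≡ 36^2 = 1296 ≡ 457 (mod 839)
36^4 = (36^2)^2 ≡ 457^2 = 208849 ≡ 777 (mod 839)
36^8 = (36^4)^2 ≡ 777^2 = 603729 ≡ 488 (mod 839)
36^16 = (36^8)^2 ≡ 488^2 = 238144 ≡ 707 (mod 839)
36^32 = (36^16)^2 ≡ 707^2 = 499849 ≡ 644 (mod 839)
36^43 = 36^32 · 36^8 · 36^2 · 36^1 ≡ 644 · 488 · 457 · 36 ≡ 2 (mod 839).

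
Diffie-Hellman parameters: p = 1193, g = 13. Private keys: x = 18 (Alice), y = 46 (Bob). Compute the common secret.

Bob sends B = g^y mod p = 13^46 mod 1193.
13^1 ≡ 13 (mod 1193)
13^2 = (13^1)^2 ≡ 13^2 = 169 ≡ 169 (mod 1193)
13^4 = (13^2)^2 ≡ 169^2 = 28561 ≡ 1122 (mod 1193)
13^8 = (13^4)^2 ≡ 1122^2 = 1258884 ≡ 269 (mod 1193)
13^16 = (13^8)^2 ≡ 269^2 = 72361 ≡ 781 (mod 1193)
13^32 = (13^16)^2 ≡ 781^2 = 609961 ≡ 338 (mod 1193)
13^46 = 13^32 · 13^8 · 13^4 · 13^2 ≡ 338 · 269 · 1122 · 169 ≡ 369 (mod 1193).
So B = 369. Alice then computes K = B^x mod p = 369^18 mod 1193.
369^1 ≡ 369 (mod 1193)
369^2 = (369^1)^2 ≡ 369^2 = 136161 ≡ 159 (mod 1193)
369^4 = (369^2)^2 ≡ 159^2 = 25281 ≡ 228 (mod 1193)
369^8 = (369^4)^2 ≡ 228^2 = 51984 ≡ 685 (mod 1193)
369^16 = (369^8)^2 ≡ 685^2 = 469225 ≡ 376 (mod 1193)
369^18 = 369^16 · 369^2 ≡ 376 · 159 ≡ 134 (mod 1193).

134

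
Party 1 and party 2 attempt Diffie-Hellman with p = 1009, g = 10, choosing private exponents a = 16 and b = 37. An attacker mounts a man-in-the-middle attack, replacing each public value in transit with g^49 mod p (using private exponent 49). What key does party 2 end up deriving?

Party 2 receives an attacker's public value M = 10^49 mod 1009 instead of the honest one.
10^1 ≡ 10 (mod 1009)
10^2 = (10^1)^2 ≡ 10^2 = 100 ≡ 100 (mod 1009)
10^4 = (10^2)^2 ≡ 100^2 = 10000 ≡ 919 (mod 1009)
10^8 = (10^4)^2 ≡ 919^2 = 844561 ≡ 28 (mod 1009)
10^16 = (10^8)^2 ≡ 28^2 = 784 ≡ 784 (mod 1009)
10^32 = (10^16)^2 ≡ 784^2 = 614656 ≡ 175 (mod 1009)
10^49 = 10^32 · 10^16 · 10^1 ≡ 175 · 784 · 10 ≡ 769 (mod 1009).
So M = 769. Party 2 computes K = M^37 mod 1009.
769^1 ≡ 769 (mod 1009)
769^2 = (769^1)^2 ≡ 769^2 = 591361 ≡ 87 (mod 1009)
769^4 = (769^2)^2 ≡ 87^2 = 7569 ≡ 506 (mod 1009)
769^8 = (769^4)^2 ≡ 506^2 = 256036 ≡ 759 (mod 1009)
769^16 = (769^8)^2 ≡ 759^2 = 576081 ≡ 951 (mod 1009)
769^32 = (769^16)^2 ≡ 951^2 = 904401 ≡ 337 (mod 1009)
769^37 = 769^32 · 769^4 · 769^1 ≡ 337 · 506 · 769 ≡ 769 (mod 1009).

769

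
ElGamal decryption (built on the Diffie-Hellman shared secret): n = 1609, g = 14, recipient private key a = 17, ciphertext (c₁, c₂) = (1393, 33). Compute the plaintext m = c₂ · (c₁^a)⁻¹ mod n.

709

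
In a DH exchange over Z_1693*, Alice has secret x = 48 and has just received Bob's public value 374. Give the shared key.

611

Shared key K = 374^48 mod 1693.
374^1 ≡ 374 (mod 1693)
374^2 = (374^1)^2 ≡ 374^2 = 139876 ≡ 1050 (mod 1693)
374^4 = (374^2)^2 ≡ 1050^2 = 1102500 ≡ 357 (mod 1693)
374^8 = (374^4)^2 ≡ 357^2 = 127449 ≡ 474 (mod 1693)
374^16 = (374^8)^2 ≡ 474^2 = 224676 ≡ 1200 (mod 1693)
374^32 = (374^16)^2 ≡ 1200^2 = 1440000 ≡ 950 (mod 1693)
374^48 = 374^32 · 374^16 ≡ 950 · 1200 ≡ 611 (mod 1693).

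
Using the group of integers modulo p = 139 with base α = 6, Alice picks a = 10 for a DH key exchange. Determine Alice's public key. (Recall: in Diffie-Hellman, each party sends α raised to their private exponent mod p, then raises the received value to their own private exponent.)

Public value = 6^10 (mod 139).
6^1 ≡ 6 (mod 139)
6^2 = (6^1)^2 ≡ 6^2 = 36 ≡ 36 (mod 139)
6^4 = (6^2)^2 ≡ 36^2 = 1296 ≡ 45 (mod 139)
6^8 = (6^4)^2 ≡ 45^2 = 2025 ≡ 79 (mod 139)
6^10 = 6^8 · 6^2 ≡ 79 · 36 ≡ 64 (mod 139).

64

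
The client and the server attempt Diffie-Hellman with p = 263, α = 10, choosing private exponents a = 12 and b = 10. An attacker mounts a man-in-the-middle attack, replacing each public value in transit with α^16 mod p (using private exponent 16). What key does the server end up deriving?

The server receives an attacker's public value M = 10^16 mod 263 instead of the honest one.
10^1 ≡ 10 (mod 263)
10^2 = (10^1)^2 ≡ 10^2 = 100 ≡ 100 (mod 263)
10^4 = (10^2)^2 ≡ 100^2 = 10000 ≡ 6 (mod 263)
10^8 = (10^4)^2 ≡ 6^2 = 36 ≡ 36 (mod 263)
10^16 = (10^8)^2 ≡ 36^2 = 1296 ≡ 244 (mod 263)
So M = 244. The server computes K = M^10 mod 263.
244^1 ≡ 244 (mod 263)
244^2 = (244^1)^2 ≡ 244^2 = 59536 ≡ 98 (mod 263)
244^4 = (244^2)^2 ≡ 98^2 = 9604 ≡ 136 (mod 263)
244^8 = (244^4)^2 ≡ 136^2 = 18496 ≡ 86 (mod 263)
244^10 = 244^8 · 244^2 ≡ 86 · 98 ≡ 12 (mod 263).

12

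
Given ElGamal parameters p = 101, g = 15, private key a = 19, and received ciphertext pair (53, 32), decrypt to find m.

Shared mask s = c₁^a mod p = 53^19 mod 101.
53^1 ≡ 53 (mod 101)
53^2 = (53^1)^2 ≡ 53^2 = 2809 ≡ 82 (mod 101)
53^4 = (53^2)^2 ≡ 82^2 = 6724 ≡ 58 (mod 101)
53^8 = (53^4)^2 ≡ 58^2 = 3364 ≡ 31 (mod 101)
53^16 = (53^8)^2 ≡ 31^2 = 961 ≡ 52 (mod 101)
53^19 = 53^16 · 53^2 · 53^1 ≡ 52 · 82 · 53 ≡ 55 (mod 101).
So s = 55; s⁻¹ ≡ 90 (mod 101).
m = c₂ · s⁻¹ mod 101 = 32 · 90 mod 101 = 52.

52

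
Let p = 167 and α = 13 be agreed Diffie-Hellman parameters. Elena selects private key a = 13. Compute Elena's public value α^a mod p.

Public value = 13^13 mod 167.
13^1 ≡ 13 (mod 167)
13^2 = (13^1)^2 ≡ 13^2 = 169 ≡ 2 (mod 167)
13^4 = (13^2)^2 ≡ 2^2 = 4 ≡ 4 (mod 167)
13^8 = (13^4)^2 ≡ 4^2 = 16 ≡ 16 (mod 167)
13^13 = 13^8 · 13^4 · 13^1 ≡ 16 · 4 · 13 ≡ 164 (mod 167).

164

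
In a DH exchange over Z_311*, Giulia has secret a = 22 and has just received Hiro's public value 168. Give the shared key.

13

Shared key K = 168^22 mod 311.
168^1 ≡ 168 (mod 311)
168^2 = (168^1)^2 ≡ 168^2 = 28224 ≡ 234 (mod 311)
168^4 = (168^2)^2 ≡ 234^2 = 54756 ≡ 20 (mod 311)
168^8 = (168^4)^2 ≡ 20^2 = 400 ≡ 89 (mod 311)
168^16 = (168^8)^2 ≡ 89^2 = 7921 ≡ 146 (mod 311)
168^22 = 168^16 · 168^4 · 168^2 ≡ 146 · 20 · 234 ≡ 13 (mod 311).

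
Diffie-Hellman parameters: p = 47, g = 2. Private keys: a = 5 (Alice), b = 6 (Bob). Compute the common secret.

Bob sends B = g^b mod p = 2^6 mod 47.
2^1 ≡ 2 (mod 47)
2^2 = (2^1)^2 ≡ 2^2 = 4 ≡ 4 (mod 47)
2^4 = (2^2)^2 ≡ 4^2 = 16 ≡ 16 (mod 47)
2^6 = 2^4 · 2^2 ≡ 16 · 4 ≡ 17 (mod 47).
So B = 17. Alice then computes K = B^a mod p = 17^5 mod 47.
17^1 ≡ 17 (mod 47)
17^2 = (17^1)^2 ≡ 17^2 = 289 ≡ 7 (mod 47)
17^4 = (17^2)^2 ≡ 7^2 = 49 ≡ 2 (mod 47)
17^5 = 17^4 · 17^1 ≡ 2 · 17 ≡ 34 (mod 47).

34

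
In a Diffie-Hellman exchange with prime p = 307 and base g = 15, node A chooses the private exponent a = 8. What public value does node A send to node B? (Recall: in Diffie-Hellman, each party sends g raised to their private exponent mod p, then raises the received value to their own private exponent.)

286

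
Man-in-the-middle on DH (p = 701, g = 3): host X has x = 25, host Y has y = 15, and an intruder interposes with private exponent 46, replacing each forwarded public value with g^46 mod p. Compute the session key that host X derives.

340

Host X receives an intruder's public value M = 3^46 mod 701 instead of the honest one.
3^1 ≡ 3 (mod 701)
3^2 = (3^1)^2 ≡ 3^2 = 9 ≡ 9 (mod 701)
3^4 = (3^2)^2 ≡ 9^2 = 81 ≡ 81 (mod 701)
3^8 = (3^4)^2 ≡ 81^2 = 6561 ≡ 252 (mod 701)
3^16 = (3^8)^2 ≡ 252^2 = 63504 ≡ 414 (mod 701)
3^32 = (3^16)^2 ≡ 414^2 = 171396 ≡ 352 (mod 701)
3^46 = 3^32 · 3^8 · 3^4 · 3^2 ≡ 352 · 252 · 81 · 9 ≡ 69 (mod 701).
So M = 69. Host X computes K = M^25 mod 701.
69^1 ≡ 69 (mod 701)
69^2 = (69^1)^2 ≡ 69^2 = 4761 ≡ 555 (mod 701)
69^4 = (69^2)^2 ≡ 555^2 = 308025 ≡ 286 (mod 701)
69^8 = (69^4)^2 ≡ 286^2 = 81796 ≡ 480 (mod 701)
69^16 = (69^8)^2 ≡ 480^2 = 230400 ≡ 472 (mod 701)
69^25 = 69^16 · 69^8 · 69^1 ≡ 472 · 480 · 69 ≡ 340 (mod 701).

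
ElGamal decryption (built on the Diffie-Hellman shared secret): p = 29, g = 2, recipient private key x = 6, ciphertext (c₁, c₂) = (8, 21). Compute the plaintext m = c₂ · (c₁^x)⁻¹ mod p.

Shared mask s = c₁^x mod p = 8^6 mod 29.
8^1 ≡ 8 (mod 29)
8^2 = (8^1)^2 ≡ 8^2 = 64 ≡ 6 (mod 29)
8^4 = (8^2)^2 ≡ 6^2 = 36 ≡ 7 (mod 29)
8^6 = 8^4 · 8^2 ≡ 7 · 6 ≡ 13 (mod 29).
So s = 13; s⁻¹ ≡ 9 (mod 29).
m = c₂ · s⁻¹ mod 29 = 21 · 9 mod 29 = 15.

15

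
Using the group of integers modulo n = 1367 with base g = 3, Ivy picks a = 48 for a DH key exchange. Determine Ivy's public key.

Public value = 3^48 mod 1367.
3^1 ≡ 3 (mod 1367)
3^2 = (3^1)^2 ≡ 3^2 = 9 ≡ 9 (mod 1367)
3^4 = (3^2)^2 ≡ 9^2 = 81 ≡ 81 (mod 1367)
3^8 = (3^4)^2 ≡ 81^2 = 6561 ≡ 1093 (mod 1367)
3^16 = (3^8)^2 ≡ 1093^2 = 1194649 ≡ 1258 (mod 1367)
3^32 = (3^16)^2 ≡ 1258^2 = 1582564 ≡ 945 (mod 1367)
3^48 = 3^32 · 3^16 ≡ 945 · 1258 ≡ 887 (mod 1367).

887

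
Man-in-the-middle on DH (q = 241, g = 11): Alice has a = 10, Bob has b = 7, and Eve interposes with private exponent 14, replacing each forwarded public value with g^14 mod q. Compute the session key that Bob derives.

Bob receives Eve's public value M = 11^14 mod 241 instead of the honest one.
11^1 ≡ 11 (mod 241)
11^2 = (11^1)^2 ≡ 11^2 = 121 ≡ 121 (mod 241)
11^4 = (11^2)^2 ≡ 121^2 = 14641 ≡ 181 (mod 241)
11^8 = (11^4)^2 ≡ 181^2 = 32761 ≡ 226 (mod 241)
11^14 = 11^8 · 11^4 · 11^2 ≡ 226 · 181 · 121 ≡ 209 (mod 241).
So M = 209. Bob computes K = M^7 mod 241.
209^1 ≡ 209 (mod 241)
209^2 = (209^1)^2 ≡ 209^2 = 43681 ≡ 60 (mod 241)
209^4 = (209^2)^2 ≡ 60^2 = 3600 ≡ 226 (mod 241)
209^7 = 209^4 · 209^2 · 209^1 ≡ 226 · 60 · 209 ≡ 121 (mod 241).

121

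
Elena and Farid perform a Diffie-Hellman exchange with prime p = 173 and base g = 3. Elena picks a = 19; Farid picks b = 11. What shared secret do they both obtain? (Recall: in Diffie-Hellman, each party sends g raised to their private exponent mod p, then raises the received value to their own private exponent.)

82

Farid sends B = g^b mod p = 3^11 mod 173.
3^1 ≡ 3 (mod 173)
3^2 = (3^1)^2 ≡ 3^2 = 9 ≡ 9 (mod 173)
3^4 = (3^2)^2 ≡ 9^2 = 81 ≡ 81 (mod 173)
3^8 = (3^4)^2 ≡ 81^2 = 6561 ≡ 160 (mod 173)
3^11 = 3^8 · 3^2 · 3^1 ≡ 160 · 9 · 3 ≡ 168 (mod 173).
So B = 168. Elena then computes K = B^a mod p = 168^19 mod 173.
168^1 ≡ 168 (mod 173)
168^2 = (168^1)^2 ≡ 168^2 = 28224 ≡ 25 (mod 173)
168^4 = (168^2)^2 ≡ 25^2 = 625 ≡ 106 (mod 173)
168^8 = (168^4)^2 ≡ 106^2 = 11236 ≡ 164 (mod 173)
168^16 = (168^8)^2 ≡ 164^2 = 26896 ≡ 81 (mod 173)
168^19 = 168^16 · 168^2 · 168^1 ≡ 81 · 25 · 168 ≡ 82 (mod 173).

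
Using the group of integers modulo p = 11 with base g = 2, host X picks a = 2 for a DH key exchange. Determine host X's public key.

4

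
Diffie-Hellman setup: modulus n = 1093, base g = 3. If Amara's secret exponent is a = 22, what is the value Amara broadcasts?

Public value = 3^22 (mod 1093).
3^1 ≡ 3 (mod 1093)
3^2 = (3^1)^2 ≡ 3^2 = 9 ≡ 9 (mod 1093)
3^4 = (3^2)^2 ≡ 9^2 = 81 ≡ 81 (mod 1093)
3^8 = (3^4)^2 ≡ 81^2 = 6561 ≡ 3 (mod 1093)
3^16 = (3^8)^2 ≡ 3^2 = 9 ≡ 9 (mod 1093)
3^22 = 3^16 · 3^4 · 3^2 ≡ 9 · 81 · 9 ≡ 3 (mod 1093).

3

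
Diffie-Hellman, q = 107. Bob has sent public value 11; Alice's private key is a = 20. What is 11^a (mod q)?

Shared key K = 11^20 mod 107.
11^1 ≡ 11 (mod 107)
11^2 = (11^1)^2 ≡ 11^2 = 121 ≡ 14 (mod 107)
11^4 = (11^2)^2 ≡ 14^2 = 196 ≡ 89 (mod 107)
11^8 = (11^4)^2 ≡ 89^2 = 7921 ≡ 3 (mod 107)
11^16 = (11^8)^2 ≡ 3^2 = 9 ≡ 9 (mod 107)
11^20 = 11^16 · 11^4 ≡ 9 · 89 ≡ 52 (mod 107).

52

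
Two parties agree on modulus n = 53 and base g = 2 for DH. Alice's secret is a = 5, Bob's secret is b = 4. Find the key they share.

24

Bob sends B = g^b mod n = 2^4 mod 53.
2^1 ≡ 2 (mod 53)
2^2 = (2^1)^2 ≡ 2^2 = 4 ≡ 4 (mod 53)
2^4 = (2^2)^2 ≡ 4^2 = 16 ≡ 16 (mod 53)
So B = 16. Alice then computes K = B^a mod n = 16^5 mod 53.
16^1 ≡ 16 (mod 53)
16^2 = (16^1)^2 ≡ 16^2 = 256 ≡ 44 (mod 53)
16^4 = (16^2)^2 ≡ 44^2 = 1936 ≡ 28 (mod 53)
16^5 = 16^4 · 16^1 ≡ 28 · 16 ≡ 24 (mod 53).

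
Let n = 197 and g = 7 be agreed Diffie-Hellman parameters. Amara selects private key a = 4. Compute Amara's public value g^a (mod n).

Public value = 7^4 (mod 197).
7^1 ≡ 7 (mod 197)
7^2 = (7^1)^2 ≡ 7^2 = 49 ≡ 49 (mod 197)
7^4 = (7^2)^2 ≡ 49^2 = 2401 ≡ 37 (mod 197)

37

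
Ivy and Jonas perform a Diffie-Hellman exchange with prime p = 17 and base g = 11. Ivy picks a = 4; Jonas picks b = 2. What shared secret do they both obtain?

16

Ivy sends A = g^a mod p = 11^4 mod 17.
11^1 ≡ 11 (mod 17)
11^2 = (11^1)^2 ≡ 11^2 = 121 ≡ 2 (mod 17)
11^4 = (11^2)^2 ≡ 2^2 = 4 ≡ 4 (mod 17)
So A = 4. Jonas then computes K = A^b mod p = 4^2 mod 17.
4^1 ≡ 4 (mod 17)
4^2 = (4^1)^2 ≡ 4^2 = 16 ≡ 16 (mod 17)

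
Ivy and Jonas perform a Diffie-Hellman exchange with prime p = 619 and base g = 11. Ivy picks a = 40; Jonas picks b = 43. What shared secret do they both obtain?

552

Ivy sends A = g^a mod p = 11^40 mod 619.
11^1 ≡ 11 (mod 619)
11^2 = (11^1)^2 ≡ 11^2 = 121 ≡ 121 (mod 619)
11^4 = (11^2)^2 ≡ 121^2 = 14641 ≡ 404 (mod 619)
11^8 = (11^4)^2 ≡ 404^2 = 163216 ≡ 419 (mod 619)
11^16 = (11^8)^2 ≡ 419^2 = 175561 ≡ 384 (mod 619)
11^32 = (11^16)^2 ≡ 384^2 = 147456 ≡ 134 (mod 619)
11^40 = 11^32 · 11^8 ≡ 134 · 419 ≡ 436 (mod 619).
So A = 436. Jonas then computes K = A^b mod p = 436^43 mod 619.
436^1 ≡ 436 (mod 619)
436^2 = (436^1)^2 ≡ 436^2 = 190096 ≡ 63 (mod 619)
436^4 = (436^2)^2 ≡ 63^2 = 3969 ≡ 255 (mod 619)
436^8 = (436^4)^2 ≡ 255^2 = 65025 ≡ 30 (mod 619)
436^16 = (436^8)^2 ≡ 30^2 = 900 ≡ 281 (mod 619)
436^32 = (436^16)^2 ≡ 281^2 = 78961 ≡ 348 (mod 619)
436^43 = 436^32 · 436^8 · 436^2 · 436^1 ≡ 348 · 30 · 63 · 436 ≡ 552 (mod 619).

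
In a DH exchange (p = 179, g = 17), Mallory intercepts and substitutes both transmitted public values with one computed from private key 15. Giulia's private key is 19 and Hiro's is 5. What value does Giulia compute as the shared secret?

20

Giulia receives Mallory's public value M = 17^15 mod 179 instead of the honest one.
17^1 ≡ 17 (mod 179)
17^2 = (17^1)^2 ≡ 17^2 = 289 ≡ 110 (mod 179)
17^4 = (17^2)^2 ≡ 110^2 = 12100 ≡ 107 (mod 179)
17^8 = (17^4)^2 ≡ 107^2 = 11449 ≡ 172 (mod 179)
17^15 = 17^8 · 17^4 · 17^2 · 17^1 ≡ 172 · 107 · 110 · 17 ≡ 45 (mod 179).
So M = 45. Giulia computes K = M^19 mod 179.
45^1 ≡ 45 (mod 179)
45^2 = (45^1)^2 ≡ 45^2 = 2025 ≡ 56 (mod 179)
45^4 = (45^2)^2 ≡ 56^2 = 3136 ≡ 93 (mod 179)
45^8 = (45^4)^2 ≡ 93^2 = 8649 ≡ 57 (mod 179)
45^16 = (45^8)^2 ≡ 57^2 = 3249 ≡ 27 (mod 179)
45^19 = 45^16 · 45^2 · 45^1 ≡ 27 · 56 · 45 ≡ 20 (mod 179).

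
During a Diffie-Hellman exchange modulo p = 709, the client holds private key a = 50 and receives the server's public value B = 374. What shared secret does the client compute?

Shared key K = 374^50 mod 709.
374^1 ≡ 374 (mod 709)
374^2 = (374^1)^2 ≡ 374^2 = 139876 ≡ 203 (mod 709)
374^4 = (374^2)^2 ≡ 203^2 = 41209 ≡ 87 (mod 709)
374^8 = (374^4)^2 ≡ 87^2 = 7569 ≡ 479 (mod 709)
374^16 = (374^8)^2 ≡ 479^2 = 229441 ≡ 434 (mod 709)
374^32 = (374^16)^2 ≡ 434^2 = 188356 ≡ 471 (mod 709)
374^50 = 374^32 · 374^16 · 374^2 ≡ 471 · 434 · 203 ≡ 399 (mod 709).

399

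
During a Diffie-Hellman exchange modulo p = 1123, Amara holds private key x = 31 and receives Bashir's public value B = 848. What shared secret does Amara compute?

155

Shared key K = 848^31 mod 1123.
848^1 ≡ 848 (mod 1123)
848^2 = (848^1)^2 ≡ 848^2 = 719104 ≡ 384 (mod 1123)
848^4 = (848^2)^2 ≡ 384^2 = 147456 ≡ 343 (mod 1123)
848^8 = (848^4)^2 ≡ 343^2 = 117649 ≡ 857 (mod 1123)
848^16 = (848^8)^2 ≡ 857^2 = 734449 ≡ 7 (mod 1123)
848^31 = 848^16 · 848^8 · 848^4 · 848^2 · 848^1 ≡ 7 · 857 · 343 · 384 · 848 ≡ 155 (mod 1123).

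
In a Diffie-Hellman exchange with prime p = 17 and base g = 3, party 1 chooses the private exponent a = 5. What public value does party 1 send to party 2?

Public value = 3^5 (mod 17).
3^1 ≡ 3 (mod 17)
3^2 = (3^1)^2 ≡ 3^2 = 9 ≡ 9 (mod 17)
3^4 = (3^2)^2 ≡ 9^2 = 81 ≡ 13 (mod 17)
3^5 = 3^4 · 3^1 ≡ 13 · 3 ≡ 5 (mod 17).

5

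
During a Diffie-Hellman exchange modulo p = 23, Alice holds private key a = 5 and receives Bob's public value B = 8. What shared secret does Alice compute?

16

Shared key K = 8^5 mod 23.
8^1 ≡ 8 (mod 23)
8^2 = (8^1)^2 ≡ 8^2 = 64 ≡ 18 (mod 23)
8^4 = (8^2)^2 ≡ 18^2 = 324 ≡ 2 (mod 23)
8^5 = 8^4 · 8^1 ≡ 2 · 8 ≡ 16 (mod 23).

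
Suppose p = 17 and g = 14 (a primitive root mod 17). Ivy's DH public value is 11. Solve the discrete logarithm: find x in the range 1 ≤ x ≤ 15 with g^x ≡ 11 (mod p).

15

Try successive powers of 14 modulo 17:
14^1 ≡ 14
14^2 ≡ 9
14^3 ≡ 7
14^4 ≡ 13
14^5 ≡ 12
14^6 ≡ 15
14^7 ≡ 6
14^8 ≡ 16
14^9 ≡ 3
14^10 ≡ 8
14^11 ≡ 10
14^12 ≡ 4
14^13 ≡ 5
14^14 ≡ 2
14^15 ≡ 11
Found: x = 15.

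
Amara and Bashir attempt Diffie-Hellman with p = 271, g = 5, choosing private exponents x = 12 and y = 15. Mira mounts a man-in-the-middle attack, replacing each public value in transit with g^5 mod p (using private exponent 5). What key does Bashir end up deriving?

169

Bashir receives Mira's public value M = 5^5 mod 271 instead of the honest one.
5^1 ≡ 5 (mod 271)
5^2 = (5^1)^2 ≡ 5^2 = 25 ≡ 25 (mod 271)
5^4 = (5^2)^2 ≡ 25^2 = 625 ≡ 83 (mod 271)
5^5 = 5^4 · 5^1 ≡ 83 · 5 ≡ 144 (mod 271).
So M = 144. Bashir computes K = M^15 mod 271.
144^1 ≡ 144 (mod 271)
144^2 = (144^1)^2 ≡ 144^2 = 20736 ≡ 140 (mod 271)
144^4 = (144^2)^2 ≡ 140^2 = 19600 ≡ 88 (mod 271)
144^8 = (144^4)^2 ≡ 88^2 = 7744 ≡ 156 (mod 271)
144^15 = 144^8 · 144^4 · 144^2 · 144^1 ≡ 156 · 88 · 140 · 144 ≡ 169 (mod 271).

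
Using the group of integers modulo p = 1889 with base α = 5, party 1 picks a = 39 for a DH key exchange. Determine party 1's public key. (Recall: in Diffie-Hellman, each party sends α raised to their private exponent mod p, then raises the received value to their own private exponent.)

Public value = 5^{39} \pmod{1889}.
5^1 ≡ 5 (mod 1889)
5^2 = (5^1)^2 ≡ 5^2 = 25 ≡ 25 (mod 1889)
5^4 = (5^2)^2 ≡ 25^2 = 625 ≡ 625 (mod 1889)
5^8 = (5^4)^2 ≡ 625^2 = 390625 ≡ 1491 (mod 1889)
5^16 = (5^8)^2 ≡ 1491^2 = 2223081 ≡ 1617 (mod 1889)
5^32 = (5^16)^2 ≡ 1617^2 = 2614689 ≡ 313 (mod 1889)
5^39 = 5^32 · 5^4 · 5^2 · 5^1 ≡ 313 · 625 · 25 · 5 ≡ 20 (mod 1889).

20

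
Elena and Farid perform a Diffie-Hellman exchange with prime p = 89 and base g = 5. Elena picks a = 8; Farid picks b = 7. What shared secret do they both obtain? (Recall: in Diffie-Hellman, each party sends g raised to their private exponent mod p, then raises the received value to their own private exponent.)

Elena sends A = g^a mod p = 5^8 mod 89.
5^1 ≡ 5 (mod 89)
5^2 = (5^1)^2 ≡ 5^2 = 25 ≡ 25 (mod 89)
5^4 = (5^2)^2 ≡ 25^2 = 625 ≡ 2 (mod 89)
5^8 = (5^4)^2 ≡ 2^2 = 4 ≡ 4 (mod 89)
So A = 4. Farid then computes K = A^b mod p = 4^7 mod 89.
4^1 ≡ 4 (mod 89)
4^2 = (4^1)^2 ≡ 4^2 = 16 ≡ 16 (mod 89)
4^4 = (4^2)^2 ≡ 16^2 = 256 ≡ 78 (mod 89)
4^7 = 4^4 · 4^2 · 4^1 ≡ 78 · 16 · 4 ≡ 8 (mod 89).

8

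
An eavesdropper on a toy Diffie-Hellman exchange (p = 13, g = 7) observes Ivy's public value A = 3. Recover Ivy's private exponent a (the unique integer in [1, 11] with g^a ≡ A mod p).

Try successive powers of 7 modulo 13:
7^1 ≡ 7
7^2 ≡ 10
7^3 ≡ 5
7^4 ≡ 9
7^5 ≡ 11
7^6 ≡ 12
7^7 ≡ 6
7^8 ≡ 3
Found: a = 8.

8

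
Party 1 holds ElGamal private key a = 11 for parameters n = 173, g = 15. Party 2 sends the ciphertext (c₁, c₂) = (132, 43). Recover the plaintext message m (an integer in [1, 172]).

6

Shared mask s = c₁^a mod n = 132^11 mod 173.
132^1 ≡ 132 (mod 173)
132^2 = (132^1)^2 ≡ 132^2 = 17424 ≡ 124 (mod 173)
132^4 = (132^2)^2 ≡ 124^2 = 15376 ≡ 152 (mod 173)
132^8 = (132^4)^2 ≡ 152^2 = 23104 ≡ 95 (mod 173)
132^11 = 132^8 · 132^2 · 132^1 ≡ 95 · 124 · 132 ≡ 36 (mod 173).
So s = 36; s⁻¹ ≡ 149 (mod 173).
m = c₂ · s⁻¹ mod 173 = 43 · 149 mod 173 = 6.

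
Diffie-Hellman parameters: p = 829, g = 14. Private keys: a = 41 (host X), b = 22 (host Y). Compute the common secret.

Host Y sends B = g^b mod p = 14^22 mod 829.
14^1 ≡ 14 (mod 829)
14^2 = (14^1)^2 ≡ 14^2 = 196 ≡ 196 (mod 829)
14^4 = (14^2)^2 ≡ 196^2 = 38416 ≡ 282 (mod 829)
14^8 = (14^4)^2 ≡ 282^2 = 79524 ≡ 769 (mod 829)
14^16 = (14^8)^2 ≡ 769^2 = 591361 ≡ 284 (mod 829)
14^22 = 14^16 · 14^4 · 14^2 ≡ 284 · 282 · 196 ≡ 133 (mod 829).
So B = 133. Host X then computes K = B^a mod p = 133^41 mod 829.
133^1 ≡ 133 (mod 829)
133^2 = (133^1)^2 ≡ 133^2 = 17689 ≡ 280 (mod 829)
133^4 = (133^2)^2 ≡ 280^2 = 78400 ≡ 474 (mod 829)
133^8 = (133^4)^2 ≡ 474^2 = 224676 ≡ 17 (mod 829)
133^16 = (133^8)^2 ≡ 17^2 = 289 ≡ 289 (mod 829)
133^32 = (133^16)^2 ≡ 289^2 = 83521 ≡ 621 (mod 829)
133^41 = 133^32 · 133^8 · 133^1 ≡ 621 · 17 · 133 ≡ 584 (mod 829).

584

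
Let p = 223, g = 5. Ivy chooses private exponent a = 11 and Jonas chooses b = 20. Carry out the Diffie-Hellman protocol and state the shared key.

116

Ivy sends A = g^a mod p = 5^11 mod 223.
5^1 ≡ 5 (mod 223)
5^2 = (5^1)^2 ≡ 5^2 = 25 ≡ 25 (mod 223)
5^4 = (5^2)^2 ≡ 25^2 = 625 ≡ 179 (mod 223)
5^8 = (5^4)^2 ≡ 179^2 = 32041 ≡ 152 (mod 223)
5^11 = 5^8 · 5^2 · 5^1 ≡ 152 · 25 · 5 ≡ 45 (mod 223).
So A = 45. Jonas then computes K = A^b mod p = 45^20 mod 223.
45^1 ≡ 45 (mod 223)
45^2 = (45^1)^2 ≡ 45^2 = 2025 ≡ 18 (mod 223)
45^4 = (45^2)^2 ≡ 18^2 = 324 ≡ 101 (mod 223)
45^8 = (45^4)^2 ≡ 101^2 = 10201 ≡ 166 (mod 223)
45^16 = (45^8)^2 ≡ 166^2 = 27556 ≡ 127 (mod 223)
45^20 = 45^16 · 45^4 ≡ 127 · 101 ≡ 116 (mod 223).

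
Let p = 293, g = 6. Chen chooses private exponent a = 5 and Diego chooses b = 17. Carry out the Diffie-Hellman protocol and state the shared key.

Diego sends B = g^b mod p = 6^17 mod 293.
6^1 ≡ 6 (mod 293)
6^2 = (6^1)^2 ≡ 6^2 = 36 ≡ 36 (mod 293)
6^4 = (6^2)^2 ≡ 36^2 = 1296 ≡ 124 (mod 293)
6^8 = (6^4)^2 ≡ 124^2 = 15376 ≡ 140 (mod 293)
6^16 = (6^8)^2 ≡ 140^2 = 19600 ≡ 262 (mod 293)
6^17 = 6^16 · 6^1 ≡ 262 · 6 ≡ 107 (mod 293).
So B = 107. Chen then computes K = B^a mod p = 107^5 mod 293.
107^1 ≡ 107 (mod 293)
107^2 = (107^1)^2 ≡ 107^2 = 11449 ≡ 22 (mod 293)
107^4 = (107^2)^2 ≡ 22^2 = 484 ≡ 191 (mod 293)
107^5 = 107^4 · 107^1 ≡ 191 · 107 ≡ 220 (mod 293).

220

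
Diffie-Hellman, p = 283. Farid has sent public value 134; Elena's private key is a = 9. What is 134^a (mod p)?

253

Shared key K = 134^9 mod 283.
134^1 ≡ 134 (mod 283)
134^2 = (134^1)^2 ≡ 134^2 = 17956 ≡ 127 (mod 283)
134^4 = (134^2)^2 ≡ 127^2 = 16129 ≡ 281 (mod 283)
134^8 = (134^4)^2 ≡ 281^2 = 78961 ≡ 4 (mod 283)
134^9 = 134^8 · 134^1 ≡ 4 · 134 ≡ 253 (mod 283).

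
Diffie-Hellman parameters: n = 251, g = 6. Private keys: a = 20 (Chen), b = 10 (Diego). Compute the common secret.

Chen sends A = g^a mod n = 6^20 mod 251.
6^1 ≡ 6 (mod 251)
6^2 = (6^1)^2 ≡ 6^2 = 36 ≡ 36 (mod 251)
6^4 = (6^2)^2 ≡ 36^2 = 1296 ≡ 41 (mod 251)
6^8 = (6^4)^2 ≡ 41^2 = 1681 ≡ 175 (mod 251)
6^16 = (6^8)^2 ≡ 175^2 = 30625 ≡ 3 (mod 251)
6^20 = 6^16 · 6^4 ≡ 3 · 41 ≡ 123 (mod 251).
So A = 123. Diego then computes K = A^b mod n = 123^10 mod 251.
123^1 ≡ 123 (mod 251)
123^2 = (123^1)^2 ≡ 123^2 = 15129 ≡ 69 (mod 251)
123^4 = (123^2)^2 ≡ 69^2 = 4761 ≡ 243 (mod 251)
123^8 = (123^4)^2 ≡ 243^2 = 59049 ≡ 64 (mod 251)
123^10 = 123^8 · 123^2 ≡ 64 · 69 ≡ 149 (mod 251).

149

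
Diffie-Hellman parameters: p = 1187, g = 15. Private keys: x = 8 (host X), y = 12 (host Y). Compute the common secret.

623

Host X sends A = g^x mod p = 15^8 mod 1187.
15^1 ≡ 15 (mod 1187)
15^2 = (15^1)^2 ≡ 15^2 = 225 ≡ 225 (mod 1187)
15^4 = (15^2)^2 ≡ 225^2 = 50625 ≡ 771 (mod 1187)
15^8 = (15^4)^2 ≡ 771^2 = 594441 ≡ 941 (mod 1187)
So A = 941. Host Y then computes K = A^y mod p = 941^12 mod 1187.
941^1 ≡ 941 (mod 1187)
941^2 = (941^1)^2 ≡ 941^2 = 885481 ≡ 1166 (mod 1187)
941^4 = (941^2)^2 ≡ 1166^2 = 1359556 ≡ 441 (mod 1187)
941^8 = (941^4)^2 ≡ 441^2 = 194481 ≡ 1000 (mod 1187)
941^12 = 941^8 · 941^4 ≡ 1000 · 441 ≡ 623 (mod 1187).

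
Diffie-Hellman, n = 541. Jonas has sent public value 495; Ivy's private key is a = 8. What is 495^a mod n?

Shared key K = 495^8 mod 541.
495^1 ≡ 495 (mod 541)
495^2 = (495^1)^2 ≡ 495^2 = 245025 ≡ 493 (mod 541)
495^4 = (495^2)^2 ≡ 493^2 = 243049 ≡ 140 (mod 541)
495^8 = (495^4)^2 ≡ 140^2 = 19600 ≡ 124 (mod 541)

124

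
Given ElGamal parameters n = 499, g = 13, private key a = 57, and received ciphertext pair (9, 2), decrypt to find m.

Shared mask s = c₁^a mod n = 9^57 mod 499.
9^1 ≡ 9 (mod 499)
9^2 = (9^1)^2 ≡ 9^2 = 81 ≡ 81 (mod 499)
9^4 = (9^2)^2 ≡ 81^2 = 6561 ≡ 74 (mod 499)
9^8 = (9^4)^2 ≡ 74^2 = 5476 ≡ 486 (mod 499)
9^16 = (9^8)^2 ≡ 486^2 = 236196 ≡ 169 (mod 499)
9^32 = (9^16)^2 ≡ 169^2 = 28561 ≡ 118 (mod 499)
9^57 = 9^32 · 9^16 · 9^8 · 9^1 ≡ 118 · 169 · 486 · 9 ≡ 110 (mod 499).
So s = 110; s⁻¹ ≡ 186 (mod 499).
m = c₂ · s⁻¹ mod 499 = 2 · 186 mod 499 = 372.

372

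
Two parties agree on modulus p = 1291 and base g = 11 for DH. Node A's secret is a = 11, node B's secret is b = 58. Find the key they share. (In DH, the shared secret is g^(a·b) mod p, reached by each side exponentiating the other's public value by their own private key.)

749

Node A sends A = g^a mod p = 11^11 mod 1291.
11^1 ≡ 11 (mod 1291)
11^2 = (11^1)^2 ≡ 11^2 = 121 ≡ 121 (mod 1291)
11^4 = (11^2)^2 ≡ 121^2 = 14641 ≡ 440 (mod 1291)
11^8 = (11^4)^2 ≡ 440^2 = 193600 ≡ 1241 (mod 1291)
11^11 = 11^8 · 11^2 · 11^1 ≡ 1241 · 121 · 11 ≡ 582 (mod 1291).
So A = 582. Node B then computes K = A^b mod p = 582^58 mod 1291.
582^1 ≡ 582 (mod 1291)
582^2 = (582^1)^2 ≡ 582^2 = 338724 ≡ 482 (mod 1291)
582^4 = (582^2)^2 ≡ 482^2 = 232324 ≡ 1235 (mod 1291)
582^8 = (582^4)^2 ≡ 1235^2 = 1525225 ≡ 554 (mod 1291)
582^16 = (582^8)^2 ≡ 554^2 = 306916 ≡ 949 (mod 1291)
582^32 = (582^16)^2 ≡ 949^2 = 900601 ≡ 774 (mod 1291)
582^58 = 582^32 · 582^16 · 582^8 · 582^2 ≡ 774 · 949 · 554 · 482 ≡ 749 (mod 1291).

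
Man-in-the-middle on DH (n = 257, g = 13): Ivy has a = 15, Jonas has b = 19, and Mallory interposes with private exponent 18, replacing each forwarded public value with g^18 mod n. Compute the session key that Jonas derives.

Jonas receives Mallory's public value M = 13^18 mod 257 instead of the honest one.
13^1 ≡ 13 (mod 257)
13^2 = (13^1)^2 ≡ 13^2 = 169 ≡ 169 (mod 257)
13^4 = (13^2)^2 ≡ 169^2 = 28561 ≡ 34 (mod 257)
13^8 = (13^4)^2 ≡ 34^2 = 1156 ≡ 128 (mod 257)
13^16 = (13^8)^2 ≡ 128^2 = 16384 ≡ 193 (mod 257)
13^18 = 13^16 · 13^2 ≡ 193 · 169 ≡ 235 (mod 257).
So M = 235. Jonas computes K = M^19 mod 257.
235^1 ≡ 235 (mod 257)
235^2 = (235^1)^2 ≡ 235^2 = 55225 ≡ 227 (mod 257)
235^4 = (235^2)^2 ≡ 227^2 = 51529 ≡ 129 (mod 257)
235^8 = (235^4)^2 ≡ 129^2 = 16641 ≡ 193 (mod 257)
235^16 = (235^8)^2 ≡ 193^2 = 37249 ≡ 241 (mod 257)
235^19 = 235^16 · 235^2 · 235^1 ≡ 241 · 227 · 235 ≡ 234 (mod 257).

234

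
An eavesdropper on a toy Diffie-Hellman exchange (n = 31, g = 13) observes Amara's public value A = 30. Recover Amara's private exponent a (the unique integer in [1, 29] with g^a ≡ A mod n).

Try successive powers of 13 modulo 31:
13^1 ≡ 13
13^2 ≡ 14
13^3 ≡ 27
13^4 ≡ 10
13^5 ≡ 6
13^6 ≡ 16
13^7 ≡ 22
13^8 ≡ 7
13^9 ≡ 29
13^10 ≡ 5
13^11 ≡ 3
13^12 ≡ 8
13^13 ≡ 11
13^14 ≡ 19
13^15 ≡ 30
Found: a = 15.

15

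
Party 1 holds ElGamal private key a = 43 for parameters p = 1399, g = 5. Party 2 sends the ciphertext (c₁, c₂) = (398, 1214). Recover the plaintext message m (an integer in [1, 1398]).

131

Shared mask s = c₁^a mod p = 398^43 mod 1399.
398^1 ≡ 398 (mod 1399)
398^2 = (398^1)^2 ≡ 398^2 = 158404 ≡ 317 (mod 1399)
398^4 = (398^2)^2 ≡ 317^2 = 100489 ≡ 1160 (mod 1399)
398^8 = (398^4)^2 ≡ 1160^2 = 1345600 ≡ 1161 (mod 1399)
398^16 = (398^8)^2 ≡ 1161^2 = 1347921 ≡ 684 (mod 1399)
398^32 = (398^16)^2 ≡ 684^2 = 467856 ≡ 590 (mod 1399)
398^43 = 398^32 · 398^8 · 398^2 · 398^1 ≡ 590 · 1161 · 317 · 398 ≡ 1184 (mod 1399).
So s = 1184; s⁻¹ ≡ 937 (mod 1399).
m = c₂ · s⁻¹ mod 1399 = 1214 · 937 mod 1399 = 131.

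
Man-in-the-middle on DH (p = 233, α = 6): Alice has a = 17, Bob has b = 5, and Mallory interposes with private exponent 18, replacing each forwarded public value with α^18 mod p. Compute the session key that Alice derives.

Alice receives Mallory's public value M = 6^18 mod 233 instead of the honest one.
6^1 ≡ 6 (mod 233)
6^2 = (6^1)^2 ≡ 6^2 = 36 ≡ 36 (mod 233)
6^4 = (6^2)^2 ≡ 36^2 = 1296 ≡ 131 (mod 233)
6^8 = (6^4)^2 ≡ 131^2 = 17161 ≡ 152 (mod 233)
6^16 = (6^8)^2 ≡ 152^2 = 23104 ≡ 37 (mod 233)
6^18 = 6^16 · 6^2 ≡ 37 · 36 ≡ 167 (mod 233).
So M = 167. Alice computes K = M^17 mod 233.
167^1 ≡ 167 (mod 233)
167^2 = (167^1)^2 ≡ 167^2 = 27889 ≡ 162 (mod 233)
167^4 = (167^2)^2 ≡ 162^2 = 26244 ≡ 148 (mod 233)
167^8 = (167^4)^2 ≡ 148^2 = 21904 ≡ 2 (mod 233)
167^16 = (167^8)^2 ≡ 2^2 = 4 ≡ 4 (mod 233)
167^17 = 167^16 · 167^1 ≡ 4 · 167 ≡ 202 (mod 233).

202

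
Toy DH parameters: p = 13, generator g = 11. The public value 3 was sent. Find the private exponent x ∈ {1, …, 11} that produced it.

4

Try successive powers of 11 modulo 13:
11^1 ≡ 11
11^2 ≡ 4
11^3 ≡ 5
11^4 ≡ 3
Found: x = 4.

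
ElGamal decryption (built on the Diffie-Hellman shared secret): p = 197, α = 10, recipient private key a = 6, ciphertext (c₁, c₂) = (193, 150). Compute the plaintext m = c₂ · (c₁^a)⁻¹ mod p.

54

Shared mask s = c₁^a mod p = 193^6 mod 197.
193^1 ≡ 193 (mod 197)
193^2 = (193^1)^2 ≡ 193^2 = 37249 ≡ 16 (mod 197)
193^4 = (193^2)^2 ≡ 16^2 = 256 ≡ 59 (mod 197)
193^6 = 193^4 · 193^2 ≡ 59 · 16 ≡ 156 (mod 197).
So s = 156; s⁻¹ ≡ 24 (mod 197).
m = c₂ · s⁻¹ mod 197 = 150 · 24 mod 197 = 54.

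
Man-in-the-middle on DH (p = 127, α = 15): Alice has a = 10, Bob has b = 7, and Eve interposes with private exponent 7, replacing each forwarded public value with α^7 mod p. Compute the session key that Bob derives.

103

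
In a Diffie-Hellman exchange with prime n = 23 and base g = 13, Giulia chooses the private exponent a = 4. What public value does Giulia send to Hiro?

18

Public value = 13^4 mod 23.
13^1 ≡ 13 (mod 23)
13^2 = (13^1)^2 ≡ 13^2 = 169 ≡ 8 (mod 23)
13^4 = (13^2)^2 ≡ 8^2 = 64 ≡ 18 (mod 23)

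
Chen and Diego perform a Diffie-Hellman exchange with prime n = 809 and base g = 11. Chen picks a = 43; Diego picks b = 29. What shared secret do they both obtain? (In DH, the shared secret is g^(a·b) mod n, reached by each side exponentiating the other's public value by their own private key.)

269

Diego sends B = g^b mod n = 11^29 mod 809.
11^1 ≡ 11 (mod 809)
11^2 = (11^1)^2 ≡ 11^2 = 121 ≡ 121 (mod 809)
11^4 = (11^2)^2 ≡ 121^2 = 14641 ≡ 79 (mod 809)
11^8 = (11^4)^2 ≡ 79^2 = 6241 ≡ 578 (mod 809)
11^16 = (11^8)^2 ≡ 578^2 = 334084 ≡ 776 (mod 809)
11^29 = 11^16 · 11^8 · 11^4 · 11^1 ≡ 776 · 578 · 79 · 11 ≡ 295 (mod 809).
So B = 295. Chen then computes K = B^a mod n = 295^43 mod 809.
295^1 ≡ 295 (mod 809)
295^2 = (295^1)^2 ≡ 295^2 = 87025 ≡ 462 (mod 809)
295^4 = (295^2)^2 ≡ 462^2 = 213444 ≡ 677 (mod 809)
295^8 = (295^4)^2 ≡ 677^2 = 458329 ≡ 435 (mod 809)
295^16 = (295^8)^2 ≡ 435^2 = 189225 ≡ 728 (mod 809)
295^32 = (295^16)^2 ≡ 728^2 = 529984 ≡ 89 (mod 809)
295^43 = 295^32 · 295^8 · 295^2 · 295^1 ≡ 89 · 435 · 462 · 295 ≡ 269 (mod 809).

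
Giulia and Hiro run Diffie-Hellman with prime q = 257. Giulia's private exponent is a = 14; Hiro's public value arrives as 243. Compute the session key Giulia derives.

158

Shared key K = 243^14 mod 257.
243^1 ≡ 243 (mod 257)
243^2 = (243^1)^2 ≡ 243^2 = 59049 ≡ 196 (mod 257)
243^4 = (243^2)^2 ≡ 196^2 = 38416 ≡ 123 (mod 257)
243^8 = (243^4)^2 ≡ 123^2 = 15129 ≡ 223 (mod 257)
243^14 = 243^8 · 243^4 · 243^2 ≡ 223 · 123 · 196 ≡ 158 (mod 257).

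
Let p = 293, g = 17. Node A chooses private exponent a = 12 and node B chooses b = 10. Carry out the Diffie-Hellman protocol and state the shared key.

59

Node A sends A = g^a mod p = 17^12 mod 293.
17^1 ≡ 17 (mod 293)
17^2 = (17^1)^2 ≡ 17^2 = 289 ≡ 289 (mod 293)
17^4 = (17^2)^2 ≡ 289^2 = 83521 ≡ 16 (mod 293)
17^8 = (17^4)^2 ≡ 16^2 = 256 ≡ 256 (mod 293)
17^12 = 17^8 · 17^4 ≡ 256 · 16 ≡ 287 (mod 293).
So A = 287. Node B then computes K = A^b mod p = 287^10 mod 293.
287^1 ≡ 287 (mod 293)
287^2 = (287^1)^2 ≡ 287^2 = 82369 ≡ 36 (mod 293)
287^4 = (287^2)^2 ≡ 36^2 = 1296 ≡ 124 (mod 293)
287^8 = (287^4)^2 ≡ 124^2 = 15376 ≡ 140 (mod 293)
287^10 = 287^8 · 287^2 ≡ 140 · 36 ≡ 59 (mod 293).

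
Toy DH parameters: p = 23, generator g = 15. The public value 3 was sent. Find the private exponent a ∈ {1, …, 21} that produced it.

10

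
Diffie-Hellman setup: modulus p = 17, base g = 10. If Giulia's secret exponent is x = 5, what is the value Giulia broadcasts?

Public value = 10^5 mod 17.
10^1 ≡ 10 (mod 17)
10^2 = (10^1)^2 ≡ 10^2 = 100 ≡ 15 (mod 17)
10^4 = (10^2)^2 ≡ 15^2 = 225 ≡ 4 (mod 17)
10^5 = 10^4 · 10^1 ≡ 4 · 10 ≡ 6 (mod 17).

6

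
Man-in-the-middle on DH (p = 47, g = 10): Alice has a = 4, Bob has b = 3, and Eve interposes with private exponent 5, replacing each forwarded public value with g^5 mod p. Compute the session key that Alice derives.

18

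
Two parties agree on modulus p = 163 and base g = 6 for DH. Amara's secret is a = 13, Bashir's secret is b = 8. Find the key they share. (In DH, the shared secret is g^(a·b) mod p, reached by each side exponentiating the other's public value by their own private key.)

Amara sends A = g^a mod p = 6^13 mod 163.
6^1 ≡ 6 (mod 163)
6^2 = (6^1)^2 ≡ 6^2 = 36 ≡ 36 (mod 163)
6^4 = (6^2)^2 ≡ 36^2 = 1296 ≡ 155 (mod 163)
6^8 = (6^4)^2 ≡ 155^2 = 24025 ≡ 64 (mod 163)
6^13 = 6^8 · 6^4 · 6^1 ≡ 64 · 155 · 6 ≡ 25 (mod 163).
So A = 25. Bashir then computes K = A^b mod p = 25^8 mod 163.
25^1 ≡ 25 (mod 163)
25^2 = (25^1)^2 ≡ 25^2 = 625 ≡ 136 (mod 163)
25^4 = (25^2)^2 ≡ 136^2 = 18496 ≡ 77 (mod 163)
25^8 = (25^4)^2 ≡ 77^2 = 5929 ≡ 61 (mod 163)

61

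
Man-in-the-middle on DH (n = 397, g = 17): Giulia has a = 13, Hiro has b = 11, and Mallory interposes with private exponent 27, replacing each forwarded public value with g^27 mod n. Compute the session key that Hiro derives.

63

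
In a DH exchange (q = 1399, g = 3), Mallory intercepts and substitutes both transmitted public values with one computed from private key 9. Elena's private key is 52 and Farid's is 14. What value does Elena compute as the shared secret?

Elena receives Mallory's public value M = 3^9 mod 1399 instead of the honest one.
3^1 ≡ 3 (mod 1399)
3^2 = (3^1)^2 ≡ 3^2 = 9 ≡ 9 (mod 1399)
3^4 = (3^2)^2 ≡ 9^2 = 81 ≡ 81 (mod 1399)
3^8 = (3^4)^2 ≡ 81^2 = 6561 ≡ 965 (mod 1399)
3^9 = 3^8 · 3^1 ≡ 965 · 3 ≡ 97 (mod 1399).
So M = 97. Elena computes K = M^52 mod 1399.
97^1 ≡ 97 (mod 1399)
97^2 = (97^1)^2 ≡ 97^2 = 9409 ≡ 1015 (mod 1399)
97^4 = (97^2)^2 ≡ 1015^2 = 1030225 ≡ 561 (mod 1399)
97^8 = (97^4)^2 ≡ 561^2 = 314721 ≡ 1345 (mod 1399)
97^16 = (97^8)^2 ≡ 1345^2 = 1809025 ≡ 118 (mod 1399)
97^32 = (97^16)^2 ≡ 118^2 = 13924 ≡ 1333 (mod 1399)
97^52 = 97^32 · 97^16 · 97^4 ≡ 1333 · 118 · 561 ≡ 9 (mod 1399).

9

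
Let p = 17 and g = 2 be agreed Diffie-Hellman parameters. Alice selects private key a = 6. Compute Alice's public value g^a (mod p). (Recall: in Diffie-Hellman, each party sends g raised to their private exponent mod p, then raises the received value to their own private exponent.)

13

Public value = 2^6 (mod 17).
2^1 ≡ 2 (mod 17)
2^2 = (2^1)^2 ≡ 2^2 = 4 ≡ 4 (mod 17)
2^4 = (2^2)^2 ≡ 4^2 = 16 ≡ 16 (mod 17)
2^6 = 2^4 · 2^2 ≡ 16 · 4 ≡ 13 (mod 17).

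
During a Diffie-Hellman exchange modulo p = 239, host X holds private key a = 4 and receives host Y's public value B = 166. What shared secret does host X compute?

22

Shared key K = 166^4 mod 239.
166^1 ≡ 166 (mod 239)
166^2 = (166^1)^2 ≡ 166^2 = 27556 ≡ 71 (mod 239)
166^4 = (166^2)^2 ≡ 71^2 = 5041 ≡ 22 (mod 239)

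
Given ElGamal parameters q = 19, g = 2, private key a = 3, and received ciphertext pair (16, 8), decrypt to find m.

18

Shared mask s = c₁^a mod q = 16^3 mod 19.
16^1 ≡ 16 (mod 19)
16^2 = (16^1)^2 ≡ 16^2 = 256 ≡ 9 (mod 19)
16^3 = 16^2 · 16^1 ≡ 9 · 16 ≡ 11 (mod 19).
So s = 11; s⁻¹ ≡ 7 (mod 19).
m = c₂ · s⁻¹ mod 19 = 8 · 7 mod 19 = 18.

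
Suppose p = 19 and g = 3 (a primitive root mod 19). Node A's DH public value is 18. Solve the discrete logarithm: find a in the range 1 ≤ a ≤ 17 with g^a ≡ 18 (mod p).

9

Try successive powers of 3 modulo 19:
3^1 ≡ 3
3^2 ≡ 9
3^3 ≡ 8
3^4 ≡ 5
3^5 ≡ 15
3^6 ≡ 7
3^7 ≡ 2
3^8 ≡ 6
3^9 ≡ 18
Found: a = 9.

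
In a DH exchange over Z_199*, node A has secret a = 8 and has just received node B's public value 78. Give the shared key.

Shared key K = 78^8 mod 199.
78^1 ≡ 78 (mod 199)
78^2 = (78^1)^2 ≡ 78^2 = 6084 ≡ 114 (mod 199)
78^4 = (78^2)^2 ≡ 114^2 = 12996 ≡ 61 (mod 199)
78^8 = (78^4)^2 ≡ 61^2 = 3721 ≡ 139 (mod 199)

139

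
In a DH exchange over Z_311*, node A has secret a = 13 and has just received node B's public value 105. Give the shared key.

250

Shared key K = 105^13 mod 311.
105^1 ≡ 105 (mod 311)
105^2 = (105^1)^2 ≡ 105^2 = 11025 ≡ 140 (mod 311)
105^4 = (105^2)^2 ≡ 140^2 = 19600 ≡ 7 (mod 311)
105^8 = (105^4)^2 ≡ 7^2 = 49 ≡ 49 (mod 311)
105^13 = 105^8 · 105^4 · 105^1 ≡ 49 · 7 · 105 ≡ 250 (mod 311).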